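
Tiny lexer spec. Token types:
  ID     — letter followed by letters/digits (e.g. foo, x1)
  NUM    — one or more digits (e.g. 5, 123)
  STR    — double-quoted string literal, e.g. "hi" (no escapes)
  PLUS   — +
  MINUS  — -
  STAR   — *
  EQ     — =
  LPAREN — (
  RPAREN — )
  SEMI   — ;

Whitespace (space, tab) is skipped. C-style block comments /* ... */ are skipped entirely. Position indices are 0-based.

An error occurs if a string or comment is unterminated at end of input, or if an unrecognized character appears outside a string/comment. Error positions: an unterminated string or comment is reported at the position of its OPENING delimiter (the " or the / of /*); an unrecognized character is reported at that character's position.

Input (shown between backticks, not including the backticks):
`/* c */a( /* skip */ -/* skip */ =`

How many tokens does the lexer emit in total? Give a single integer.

pos=0: enter COMMENT mode (saw '/*')
exit COMMENT mode (now at pos=7)
pos=7: emit ID 'a' (now at pos=8)
pos=8: emit LPAREN '('
pos=10: enter COMMENT mode (saw '/*')
exit COMMENT mode (now at pos=20)
pos=21: emit MINUS '-'
pos=22: enter COMMENT mode (saw '/*')
exit COMMENT mode (now at pos=32)
pos=33: emit EQ '='
DONE. 4 tokens: [ID, LPAREN, MINUS, EQ]

Answer: 4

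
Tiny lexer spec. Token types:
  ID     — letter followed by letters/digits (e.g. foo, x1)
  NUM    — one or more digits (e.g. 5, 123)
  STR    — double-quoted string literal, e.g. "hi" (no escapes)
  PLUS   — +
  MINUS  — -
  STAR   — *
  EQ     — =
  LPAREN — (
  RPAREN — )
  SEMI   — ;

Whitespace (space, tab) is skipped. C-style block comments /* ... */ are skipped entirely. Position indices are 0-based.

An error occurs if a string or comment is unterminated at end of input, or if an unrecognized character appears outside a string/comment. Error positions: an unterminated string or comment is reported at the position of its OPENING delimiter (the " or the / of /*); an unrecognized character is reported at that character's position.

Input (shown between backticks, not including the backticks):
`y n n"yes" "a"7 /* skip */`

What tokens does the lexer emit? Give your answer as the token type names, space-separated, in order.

pos=0: emit ID 'y' (now at pos=1)
pos=2: emit ID 'n' (now at pos=3)
pos=4: emit ID 'n' (now at pos=5)
pos=5: enter STRING mode
pos=5: emit STR "yes" (now at pos=10)
pos=11: enter STRING mode
pos=11: emit STR "a" (now at pos=14)
pos=14: emit NUM '7' (now at pos=15)
pos=16: enter COMMENT mode (saw '/*')
exit COMMENT mode (now at pos=26)
DONE. 6 tokens: [ID, ID, ID, STR, STR, NUM]

Answer: ID ID ID STR STR NUM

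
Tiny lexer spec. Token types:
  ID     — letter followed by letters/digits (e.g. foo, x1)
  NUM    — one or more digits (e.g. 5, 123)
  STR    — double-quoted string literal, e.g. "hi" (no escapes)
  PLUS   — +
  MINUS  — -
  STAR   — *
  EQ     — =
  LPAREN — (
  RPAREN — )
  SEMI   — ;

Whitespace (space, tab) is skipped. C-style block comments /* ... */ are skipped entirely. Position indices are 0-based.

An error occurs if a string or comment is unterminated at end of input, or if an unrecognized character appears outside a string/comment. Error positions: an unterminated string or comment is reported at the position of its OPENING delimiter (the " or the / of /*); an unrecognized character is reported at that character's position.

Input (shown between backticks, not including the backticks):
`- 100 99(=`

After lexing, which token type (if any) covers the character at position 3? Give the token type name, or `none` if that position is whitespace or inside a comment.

pos=0: emit MINUS '-'
pos=2: emit NUM '100' (now at pos=5)
pos=6: emit NUM '99' (now at pos=8)
pos=8: emit LPAREN '('
pos=9: emit EQ '='
DONE. 5 tokens: [MINUS, NUM, NUM, LPAREN, EQ]
Position 3: char is '0' -> NUM

Answer: NUM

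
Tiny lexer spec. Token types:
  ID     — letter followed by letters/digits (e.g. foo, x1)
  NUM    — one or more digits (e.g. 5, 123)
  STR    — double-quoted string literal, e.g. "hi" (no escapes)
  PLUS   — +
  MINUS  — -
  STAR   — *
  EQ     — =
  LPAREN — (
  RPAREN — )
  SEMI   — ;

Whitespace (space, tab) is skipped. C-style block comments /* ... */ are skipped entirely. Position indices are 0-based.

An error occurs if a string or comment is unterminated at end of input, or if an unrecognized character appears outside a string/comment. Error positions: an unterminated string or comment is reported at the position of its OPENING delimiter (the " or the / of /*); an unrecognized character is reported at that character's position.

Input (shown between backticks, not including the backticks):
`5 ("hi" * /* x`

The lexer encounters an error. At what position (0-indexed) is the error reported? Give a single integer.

pos=0: emit NUM '5' (now at pos=1)
pos=2: emit LPAREN '('
pos=3: enter STRING mode
pos=3: emit STR "hi" (now at pos=7)
pos=8: emit STAR '*'
pos=10: enter COMMENT mode (saw '/*')
pos=10: ERROR — unterminated comment (reached EOF)

Answer: 10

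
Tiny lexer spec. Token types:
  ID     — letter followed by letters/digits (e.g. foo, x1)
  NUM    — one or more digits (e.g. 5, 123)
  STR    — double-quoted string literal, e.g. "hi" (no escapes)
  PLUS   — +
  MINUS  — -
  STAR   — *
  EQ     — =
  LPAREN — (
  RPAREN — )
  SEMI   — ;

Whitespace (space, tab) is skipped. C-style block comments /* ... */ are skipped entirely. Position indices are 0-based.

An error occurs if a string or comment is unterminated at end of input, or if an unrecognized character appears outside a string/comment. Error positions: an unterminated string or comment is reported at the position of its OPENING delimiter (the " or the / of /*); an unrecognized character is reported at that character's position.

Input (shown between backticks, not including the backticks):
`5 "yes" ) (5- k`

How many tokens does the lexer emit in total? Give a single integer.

Answer: 7

Derivation:
pos=0: emit NUM '5' (now at pos=1)
pos=2: enter STRING mode
pos=2: emit STR "yes" (now at pos=7)
pos=8: emit RPAREN ')'
pos=10: emit LPAREN '('
pos=11: emit NUM '5' (now at pos=12)
pos=12: emit MINUS '-'
pos=14: emit ID 'k' (now at pos=15)
DONE. 7 tokens: [NUM, STR, RPAREN, LPAREN, NUM, MINUS, ID]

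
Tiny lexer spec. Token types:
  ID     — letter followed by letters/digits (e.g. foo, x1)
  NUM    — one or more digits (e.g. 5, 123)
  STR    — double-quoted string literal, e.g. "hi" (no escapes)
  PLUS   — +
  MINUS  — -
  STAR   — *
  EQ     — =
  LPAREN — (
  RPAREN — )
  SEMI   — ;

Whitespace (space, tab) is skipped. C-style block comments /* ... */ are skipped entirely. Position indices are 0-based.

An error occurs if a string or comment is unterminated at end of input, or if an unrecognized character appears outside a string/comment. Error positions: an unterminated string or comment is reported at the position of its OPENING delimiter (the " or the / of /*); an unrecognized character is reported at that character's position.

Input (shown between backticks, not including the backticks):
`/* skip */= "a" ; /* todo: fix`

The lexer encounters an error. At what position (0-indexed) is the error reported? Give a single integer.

pos=0: enter COMMENT mode (saw '/*')
exit COMMENT mode (now at pos=10)
pos=10: emit EQ '='
pos=12: enter STRING mode
pos=12: emit STR "a" (now at pos=15)
pos=16: emit SEMI ';'
pos=18: enter COMMENT mode (saw '/*')
pos=18: ERROR — unterminated comment (reached EOF)

Answer: 18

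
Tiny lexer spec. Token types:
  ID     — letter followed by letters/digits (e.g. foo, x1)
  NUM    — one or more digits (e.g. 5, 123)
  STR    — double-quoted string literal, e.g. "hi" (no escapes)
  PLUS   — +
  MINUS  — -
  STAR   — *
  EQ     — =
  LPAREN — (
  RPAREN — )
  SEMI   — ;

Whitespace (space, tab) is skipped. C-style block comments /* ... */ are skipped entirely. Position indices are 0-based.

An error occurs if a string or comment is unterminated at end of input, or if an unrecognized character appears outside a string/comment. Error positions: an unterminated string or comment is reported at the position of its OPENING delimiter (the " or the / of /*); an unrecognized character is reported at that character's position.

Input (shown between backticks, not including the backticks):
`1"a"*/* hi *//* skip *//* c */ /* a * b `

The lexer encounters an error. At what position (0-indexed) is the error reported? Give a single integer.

pos=0: emit NUM '1' (now at pos=1)
pos=1: enter STRING mode
pos=1: emit STR "a" (now at pos=4)
pos=4: emit STAR '*'
pos=5: enter COMMENT mode (saw '/*')
exit COMMENT mode (now at pos=13)
pos=13: enter COMMENT mode (saw '/*')
exit COMMENT mode (now at pos=23)
pos=23: enter COMMENT mode (saw '/*')
exit COMMENT mode (now at pos=30)
pos=31: enter COMMENT mode (saw '/*')
pos=31: ERROR — unterminated comment (reached EOF)

Answer: 31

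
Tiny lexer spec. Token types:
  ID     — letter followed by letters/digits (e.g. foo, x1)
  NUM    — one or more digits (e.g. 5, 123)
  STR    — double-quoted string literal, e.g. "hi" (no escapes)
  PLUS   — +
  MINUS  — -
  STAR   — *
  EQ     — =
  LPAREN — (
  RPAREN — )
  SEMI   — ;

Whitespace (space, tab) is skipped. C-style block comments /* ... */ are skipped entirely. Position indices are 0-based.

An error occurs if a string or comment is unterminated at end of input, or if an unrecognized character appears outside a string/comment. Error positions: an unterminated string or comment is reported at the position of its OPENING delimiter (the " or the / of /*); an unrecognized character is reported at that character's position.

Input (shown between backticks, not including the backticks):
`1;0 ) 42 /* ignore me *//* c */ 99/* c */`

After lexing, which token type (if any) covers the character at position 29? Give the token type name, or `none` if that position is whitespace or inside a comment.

Answer: none

Derivation:
pos=0: emit NUM '1' (now at pos=1)
pos=1: emit SEMI ';'
pos=2: emit NUM '0' (now at pos=3)
pos=4: emit RPAREN ')'
pos=6: emit NUM '42' (now at pos=8)
pos=9: enter COMMENT mode (saw '/*')
exit COMMENT mode (now at pos=24)
pos=24: enter COMMENT mode (saw '/*')
exit COMMENT mode (now at pos=31)
pos=32: emit NUM '99' (now at pos=34)
pos=34: enter COMMENT mode (saw '/*')
exit COMMENT mode (now at pos=41)
DONE. 6 tokens: [NUM, SEMI, NUM, RPAREN, NUM, NUM]
Position 29: char is '*' -> none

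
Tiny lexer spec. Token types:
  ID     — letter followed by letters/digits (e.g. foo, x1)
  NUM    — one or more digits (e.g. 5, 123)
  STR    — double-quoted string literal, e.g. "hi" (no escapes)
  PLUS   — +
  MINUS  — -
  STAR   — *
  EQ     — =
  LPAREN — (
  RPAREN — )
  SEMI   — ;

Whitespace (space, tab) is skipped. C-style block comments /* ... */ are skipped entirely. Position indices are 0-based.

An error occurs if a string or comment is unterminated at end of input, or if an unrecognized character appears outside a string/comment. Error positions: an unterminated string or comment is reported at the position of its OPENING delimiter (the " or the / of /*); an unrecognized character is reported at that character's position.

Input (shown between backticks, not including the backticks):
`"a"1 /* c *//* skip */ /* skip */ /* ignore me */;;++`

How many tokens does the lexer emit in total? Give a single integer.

Answer: 6

Derivation:
pos=0: enter STRING mode
pos=0: emit STR "a" (now at pos=3)
pos=3: emit NUM '1' (now at pos=4)
pos=5: enter COMMENT mode (saw '/*')
exit COMMENT mode (now at pos=12)
pos=12: enter COMMENT mode (saw '/*')
exit COMMENT mode (now at pos=22)
pos=23: enter COMMENT mode (saw '/*')
exit COMMENT mode (now at pos=33)
pos=34: enter COMMENT mode (saw '/*')
exit COMMENT mode (now at pos=49)
pos=49: emit SEMI ';'
pos=50: emit SEMI ';'
pos=51: emit PLUS '+'
pos=52: emit PLUS '+'
DONE. 6 tokens: [STR, NUM, SEMI, SEMI, PLUS, PLUS]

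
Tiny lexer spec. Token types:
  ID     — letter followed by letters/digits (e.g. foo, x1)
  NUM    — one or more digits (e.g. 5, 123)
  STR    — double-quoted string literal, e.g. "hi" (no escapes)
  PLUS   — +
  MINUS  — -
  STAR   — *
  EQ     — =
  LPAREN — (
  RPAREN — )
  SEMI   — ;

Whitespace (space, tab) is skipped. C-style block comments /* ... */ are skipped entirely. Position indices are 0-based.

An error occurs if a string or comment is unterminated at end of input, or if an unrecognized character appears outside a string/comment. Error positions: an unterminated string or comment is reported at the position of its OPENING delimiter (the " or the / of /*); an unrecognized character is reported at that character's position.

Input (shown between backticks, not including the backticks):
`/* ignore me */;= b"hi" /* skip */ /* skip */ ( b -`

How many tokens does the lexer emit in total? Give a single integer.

Answer: 7

Derivation:
pos=0: enter COMMENT mode (saw '/*')
exit COMMENT mode (now at pos=15)
pos=15: emit SEMI ';'
pos=16: emit EQ '='
pos=18: emit ID 'b' (now at pos=19)
pos=19: enter STRING mode
pos=19: emit STR "hi" (now at pos=23)
pos=24: enter COMMENT mode (saw '/*')
exit COMMENT mode (now at pos=34)
pos=35: enter COMMENT mode (saw '/*')
exit COMMENT mode (now at pos=45)
pos=46: emit LPAREN '('
pos=48: emit ID 'b' (now at pos=49)
pos=50: emit MINUS '-'
DONE. 7 tokens: [SEMI, EQ, ID, STR, LPAREN, ID, MINUS]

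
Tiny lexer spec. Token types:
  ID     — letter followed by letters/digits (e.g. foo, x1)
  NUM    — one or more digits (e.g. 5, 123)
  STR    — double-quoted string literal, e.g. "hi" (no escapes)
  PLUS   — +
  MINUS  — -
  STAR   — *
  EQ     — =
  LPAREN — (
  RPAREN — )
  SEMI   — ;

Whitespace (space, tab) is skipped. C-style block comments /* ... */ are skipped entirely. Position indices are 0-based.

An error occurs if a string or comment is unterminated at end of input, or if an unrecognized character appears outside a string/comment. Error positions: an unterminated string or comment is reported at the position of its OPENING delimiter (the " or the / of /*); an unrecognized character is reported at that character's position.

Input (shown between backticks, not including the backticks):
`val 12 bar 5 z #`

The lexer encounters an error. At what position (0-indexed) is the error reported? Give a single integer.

pos=0: emit ID 'val' (now at pos=3)
pos=4: emit NUM '12' (now at pos=6)
pos=7: emit ID 'bar' (now at pos=10)
pos=11: emit NUM '5' (now at pos=12)
pos=13: emit ID 'z' (now at pos=14)
pos=15: ERROR — unrecognized char '#'

Answer: 15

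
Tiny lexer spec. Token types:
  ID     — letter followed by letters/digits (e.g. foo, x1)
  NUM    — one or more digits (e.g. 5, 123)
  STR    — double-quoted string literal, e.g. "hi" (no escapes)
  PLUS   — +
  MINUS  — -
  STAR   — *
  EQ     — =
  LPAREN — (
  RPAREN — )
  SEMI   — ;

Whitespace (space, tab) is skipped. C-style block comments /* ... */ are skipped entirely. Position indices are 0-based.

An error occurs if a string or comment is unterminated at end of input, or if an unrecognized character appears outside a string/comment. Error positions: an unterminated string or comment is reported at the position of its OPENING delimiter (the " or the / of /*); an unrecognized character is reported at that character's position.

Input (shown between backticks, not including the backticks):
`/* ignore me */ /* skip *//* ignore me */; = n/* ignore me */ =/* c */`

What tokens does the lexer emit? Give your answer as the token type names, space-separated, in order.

pos=0: enter COMMENT mode (saw '/*')
exit COMMENT mode (now at pos=15)
pos=16: enter COMMENT mode (saw '/*')
exit COMMENT mode (now at pos=26)
pos=26: enter COMMENT mode (saw '/*')
exit COMMENT mode (now at pos=41)
pos=41: emit SEMI ';'
pos=43: emit EQ '='
pos=45: emit ID 'n' (now at pos=46)
pos=46: enter COMMENT mode (saw '/*')
exit COMMENT mode (now at pos=61)
pos=62: emit EQ '='
pos=63: enter COMMENT mode (saw '/*')
exit COMMENT mode (now at pos=70)
DONE. 4 tokens: [SEMI, EQ, ID, EQ]

Answer: SEMI EQ ID EQ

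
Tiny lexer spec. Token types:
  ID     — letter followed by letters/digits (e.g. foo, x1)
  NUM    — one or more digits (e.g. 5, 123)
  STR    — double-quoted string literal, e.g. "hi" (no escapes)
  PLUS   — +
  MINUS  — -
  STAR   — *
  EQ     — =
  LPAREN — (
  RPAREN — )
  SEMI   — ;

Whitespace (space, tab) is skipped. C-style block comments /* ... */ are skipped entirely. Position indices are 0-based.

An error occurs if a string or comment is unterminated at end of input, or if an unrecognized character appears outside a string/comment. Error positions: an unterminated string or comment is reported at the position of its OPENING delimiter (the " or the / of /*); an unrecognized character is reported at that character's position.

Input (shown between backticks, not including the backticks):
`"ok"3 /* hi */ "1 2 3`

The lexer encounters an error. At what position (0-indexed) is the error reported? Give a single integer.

Answer: 15

Derivation:
pos=0: enter STRING mode
pos=0: emit STR "ok" (now at pos=4)
pos=4: emit NUM '3' (now at pos=5)
pos=6: enter COMMENT mode (saw '/*')
exit COMMENT mode (now at pos=14)
pos=15: enter STRING mode
pos=15: ERROR — unterminated string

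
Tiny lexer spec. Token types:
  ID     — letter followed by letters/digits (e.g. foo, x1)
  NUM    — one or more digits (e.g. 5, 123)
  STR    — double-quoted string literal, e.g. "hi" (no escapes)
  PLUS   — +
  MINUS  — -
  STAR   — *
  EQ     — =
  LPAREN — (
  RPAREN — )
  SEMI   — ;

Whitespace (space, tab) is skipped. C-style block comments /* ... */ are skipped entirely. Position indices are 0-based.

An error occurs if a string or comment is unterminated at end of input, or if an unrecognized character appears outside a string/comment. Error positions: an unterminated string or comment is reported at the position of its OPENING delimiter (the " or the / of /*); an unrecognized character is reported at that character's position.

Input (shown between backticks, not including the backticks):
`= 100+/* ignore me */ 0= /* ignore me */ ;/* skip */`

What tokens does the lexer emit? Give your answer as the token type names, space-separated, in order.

pos=0: emit EQ '='
pos=2: emit NUM '100' (now at pos=5)
pos=5: emit PLUS '+'
pos=6: enter COMMENT mode (saw '/*')
exit COMMENT mode (now at pos=21)
pos=22: emit NUM '0' (now at pos=23)
pos=23: emit EQ '='
pos=25: enter COMMENT mode (saw '/*')
exit COMMENT mode (now at pos=40)
pos=41: emit SEMI ';'
pos=42: enter COMMENT mode (saw '/*')
exit COMMENT mode (now at pos=52)
DONE. 6 tokens: [EQ, NUM, PLUS, NUM, EQ, SEMI]

Answer: EQ NUM PLUS NUM EQ SEMI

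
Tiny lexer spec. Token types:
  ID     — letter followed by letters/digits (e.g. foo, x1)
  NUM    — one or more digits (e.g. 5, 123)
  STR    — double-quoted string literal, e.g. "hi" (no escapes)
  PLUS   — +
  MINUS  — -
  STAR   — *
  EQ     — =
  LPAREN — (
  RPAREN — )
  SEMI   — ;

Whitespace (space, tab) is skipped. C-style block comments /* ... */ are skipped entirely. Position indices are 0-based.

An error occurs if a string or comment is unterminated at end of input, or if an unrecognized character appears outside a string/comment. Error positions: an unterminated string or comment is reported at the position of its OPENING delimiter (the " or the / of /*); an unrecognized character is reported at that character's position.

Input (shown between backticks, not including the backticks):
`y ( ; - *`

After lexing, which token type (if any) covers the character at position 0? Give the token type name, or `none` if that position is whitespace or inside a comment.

pos=0: emit ID 'y' (now at pos=1)
pos=2: emit LPAREN '('
pos=4: emit SEMI ';'
pos=6: emit MINUS '-'
pos=8: emit STAR '*'
DONE. 5 tokens: [ID, LPAREN, SEMI, MINUS, STAR]
Position 0: char is 'y' -> ID

Answer: ID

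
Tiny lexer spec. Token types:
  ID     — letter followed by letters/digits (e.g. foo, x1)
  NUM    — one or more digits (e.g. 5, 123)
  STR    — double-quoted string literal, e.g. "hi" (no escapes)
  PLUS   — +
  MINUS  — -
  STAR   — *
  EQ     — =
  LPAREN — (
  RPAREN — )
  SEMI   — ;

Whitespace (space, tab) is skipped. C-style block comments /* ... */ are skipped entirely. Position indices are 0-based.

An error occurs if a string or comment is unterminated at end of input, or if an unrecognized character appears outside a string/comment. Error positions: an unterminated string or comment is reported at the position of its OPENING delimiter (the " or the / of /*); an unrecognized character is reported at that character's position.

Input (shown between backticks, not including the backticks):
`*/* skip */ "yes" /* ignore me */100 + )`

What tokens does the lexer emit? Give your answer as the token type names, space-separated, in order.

Answer: STAR STR NUM PLUS RPAREN

Derivation:
pos=0: emit STAR '*'
pos=1: enter COMMENT mode (saw '/*')
exit COMMENT mode (now at pos=11)
pos=12: enter STRING mode
pos=12: emit STR "yes" (now at pos=17)
pos=18: enter COMMENT mode (saw '/*')
exit COMMENT mode (now at pos=33)
pos=33: emit NUM '100' (now at pos=36)
pos=37: emit PLUS '+'
pos=39: emit RPAREN ')'
DONE. 5 tokens: [STAR, STR, NUM, PLUS, RPAREN]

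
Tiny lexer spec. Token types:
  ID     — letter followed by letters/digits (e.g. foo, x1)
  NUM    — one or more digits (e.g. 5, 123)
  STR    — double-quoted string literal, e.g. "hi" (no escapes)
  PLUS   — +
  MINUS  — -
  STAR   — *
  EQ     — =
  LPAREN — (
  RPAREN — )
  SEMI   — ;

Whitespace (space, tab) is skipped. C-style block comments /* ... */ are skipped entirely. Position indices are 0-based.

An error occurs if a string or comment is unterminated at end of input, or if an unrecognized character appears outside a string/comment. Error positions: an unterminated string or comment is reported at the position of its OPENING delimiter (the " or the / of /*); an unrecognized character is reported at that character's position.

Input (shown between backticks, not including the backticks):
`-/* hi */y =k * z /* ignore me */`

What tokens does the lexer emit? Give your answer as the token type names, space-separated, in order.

Answer: MINUS ID EQ ID STAR ID

Derivation:
pos=0: emit MINUS '-'
pos=1: enter COMMENT mode (saw '/*')
exit COMMENT mode (now at pos=9)
pos=9: emit ID 'y' (now at pos=10)
pos=11: emit EQ '='
pos=12: emit ID 'k' (now at pos=13)
pos=14: emit STAR '*'
pos=16: emit ID 'z' (now at pos=17)
pos=18: enter COMMENT mode (saw '/*')
exit COMMENT mode (now at pos=33)
DONE. 6 tokens: [MINUS, ID, EQ, ID, STAR, ID]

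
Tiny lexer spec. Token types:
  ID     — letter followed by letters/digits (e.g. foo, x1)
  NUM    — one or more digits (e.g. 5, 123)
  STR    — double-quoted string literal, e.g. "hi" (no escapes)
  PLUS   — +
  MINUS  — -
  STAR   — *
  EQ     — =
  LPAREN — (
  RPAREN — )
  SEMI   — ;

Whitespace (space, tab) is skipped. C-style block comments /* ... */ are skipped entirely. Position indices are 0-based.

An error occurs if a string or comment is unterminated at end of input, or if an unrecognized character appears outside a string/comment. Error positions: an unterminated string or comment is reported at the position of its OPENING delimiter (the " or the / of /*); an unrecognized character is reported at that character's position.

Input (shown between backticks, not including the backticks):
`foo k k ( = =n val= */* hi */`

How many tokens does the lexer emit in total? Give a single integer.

Answer: 10

Derivation:
pos=0: emit ID 'foo' (now at pos=3)
pos=4: emit ID 'k' (now at pos=5)
pos=6: emit ID 'k' (now at pos=7)
pos=8: emit LPAREN '('
pos=10: emit EQ '='
pos=12: emit EQ '='
pos=13: emit ID 'n' (now at pos=14)
pos=15: emit ID 'val' (now at pos=18)
pos=18: emit EQ '='
pos=20: emit STAR '*'
pos=21: enter COMMENT mode (saw '/*')
exit COMMENT mode (now at pos=29)
DONE. 10 tokens: [ID, ID, ID, LPAREN, EQ, EQ, ID, ID, EQ, STAR]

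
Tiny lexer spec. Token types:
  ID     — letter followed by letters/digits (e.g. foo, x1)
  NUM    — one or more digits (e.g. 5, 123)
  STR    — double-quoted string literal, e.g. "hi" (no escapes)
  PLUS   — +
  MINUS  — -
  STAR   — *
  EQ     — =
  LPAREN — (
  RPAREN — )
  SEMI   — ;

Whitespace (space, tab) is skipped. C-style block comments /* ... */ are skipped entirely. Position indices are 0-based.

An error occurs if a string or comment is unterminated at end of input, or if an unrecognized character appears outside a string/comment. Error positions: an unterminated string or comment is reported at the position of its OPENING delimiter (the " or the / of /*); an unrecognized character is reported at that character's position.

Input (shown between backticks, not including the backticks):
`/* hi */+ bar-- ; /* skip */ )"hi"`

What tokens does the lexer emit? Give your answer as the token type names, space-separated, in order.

Answer: PLUS ID MINUS MINUS SEMI RPAREN STR

Derivation:
pos=0: enter COMMENT mode (saw '/*')
exit COMMENT mode (now at pos=8)
pos=8: emit PLUS '+'
pos=10: emit ID 'bar' (now at pos=13)
pos=13: emit MINUS '-'
pos=14: emit MINUS '-'
pos=16: emit SEMI ';'
pos=18: enter COMMENT mode (saw '/*')
exit COMMENT mode (now at pos=28)
pos=29: emit RPAREN ')'
pos=30: enter STRING mode
pos=30: emit STR "hi" (now at pos=34)
DONE. 7 tokens: [PLUS, ID, MINUS, MINUS, SEMI, RPAREN, STR]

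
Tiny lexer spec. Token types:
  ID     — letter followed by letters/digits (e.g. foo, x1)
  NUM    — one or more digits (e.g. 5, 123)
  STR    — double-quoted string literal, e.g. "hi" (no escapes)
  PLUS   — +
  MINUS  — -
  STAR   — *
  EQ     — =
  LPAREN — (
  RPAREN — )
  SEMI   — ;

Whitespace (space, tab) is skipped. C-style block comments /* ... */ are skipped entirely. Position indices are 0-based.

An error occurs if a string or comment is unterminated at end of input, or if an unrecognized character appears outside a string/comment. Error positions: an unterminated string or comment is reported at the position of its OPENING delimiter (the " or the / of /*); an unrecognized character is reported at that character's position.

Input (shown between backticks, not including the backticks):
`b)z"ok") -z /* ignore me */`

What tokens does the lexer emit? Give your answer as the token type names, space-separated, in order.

pos=0: emit ID 'b' (now at pos=1)
pos=1: emit RPAREN ')'
pos=2: emit ID 'z' (now at pos=3)
pos=3: enter STRING mode
pos=3: emit STR "ok" (now at pos=7)
pos=7: emit RPAREN ')'
pos=9: emit MINUS '-'
pos=10: emit ID 'z' (now at pos=11)
pos=12: enter COMMENT mode (saw '/*')
exit COMMENT mode (now at pos=27)
DONE. 7 tokens: [ID, RPAREN, ID, STR, RPAREN, MINUS, ID]

Answer: ID RPAREN ID STR RPAREN MINUS ID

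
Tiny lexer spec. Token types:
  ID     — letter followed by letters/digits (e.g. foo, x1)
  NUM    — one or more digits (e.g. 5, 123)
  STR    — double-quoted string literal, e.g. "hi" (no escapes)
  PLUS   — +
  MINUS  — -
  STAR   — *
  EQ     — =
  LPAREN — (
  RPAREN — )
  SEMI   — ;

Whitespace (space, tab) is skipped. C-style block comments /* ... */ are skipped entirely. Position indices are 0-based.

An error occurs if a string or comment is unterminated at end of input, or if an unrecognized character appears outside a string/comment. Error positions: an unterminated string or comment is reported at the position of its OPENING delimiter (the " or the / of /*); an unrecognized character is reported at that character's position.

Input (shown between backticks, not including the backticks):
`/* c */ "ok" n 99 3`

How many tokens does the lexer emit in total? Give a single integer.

Answer: 4

Derivation:
pos=0: enter COMMENT mode (saw '/*')
exit COMMENT mode (now at pos=7)
pos=8: enter STRING mode
pos=8: emit STR "ok" (now at pos=12)
pos=13: emit ID 'n' (now at pos=14)
pos=15: emit NUM '99' (now at pos=17)
pos=18: emit NUM '3' (now at pos=19)
DONE. 4 tokens: [STR, ID, NUM, NUM]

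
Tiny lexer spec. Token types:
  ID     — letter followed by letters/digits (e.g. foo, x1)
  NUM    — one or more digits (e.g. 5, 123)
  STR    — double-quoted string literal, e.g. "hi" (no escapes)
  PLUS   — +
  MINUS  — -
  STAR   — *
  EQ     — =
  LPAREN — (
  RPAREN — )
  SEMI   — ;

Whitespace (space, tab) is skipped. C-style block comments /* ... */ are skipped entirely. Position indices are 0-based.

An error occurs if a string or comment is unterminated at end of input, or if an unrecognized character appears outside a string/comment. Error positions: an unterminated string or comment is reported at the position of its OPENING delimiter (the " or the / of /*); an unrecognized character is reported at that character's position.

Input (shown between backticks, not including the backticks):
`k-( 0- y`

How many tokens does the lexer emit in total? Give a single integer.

Answer: 6

Derivation:
pos=0: emit ID 'k' (now at pos=1)
pos=1: emit MINUS '-'
pos=2: emit LPAREN '('
pos=4: emit NUM '0' (now at pos=5)
pos=5: emit MINUS '-'
pos=7: emit ID 'y' (now at pos=8)
DONE. 6 tokens: [ID, MINUS, LPAREN, NUM, MINUS, ID]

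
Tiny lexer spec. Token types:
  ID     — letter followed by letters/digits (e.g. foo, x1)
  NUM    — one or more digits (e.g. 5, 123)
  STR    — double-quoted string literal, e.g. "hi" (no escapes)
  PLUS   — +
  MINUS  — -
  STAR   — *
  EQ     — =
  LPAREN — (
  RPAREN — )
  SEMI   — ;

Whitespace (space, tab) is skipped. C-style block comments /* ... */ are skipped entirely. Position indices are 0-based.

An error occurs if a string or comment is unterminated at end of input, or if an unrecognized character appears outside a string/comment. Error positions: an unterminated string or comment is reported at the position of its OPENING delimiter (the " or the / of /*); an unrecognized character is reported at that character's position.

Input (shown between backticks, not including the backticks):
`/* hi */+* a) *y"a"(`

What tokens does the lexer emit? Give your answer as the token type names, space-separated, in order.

Answer: PLUS STAR ID RPAREN STAR ID STR LPAREN

Derivation:
pos=0: enter COMMENT mode (saw '/*')
exit COMMENT mode (now at pos=8)
pos=8: emit PLUS '+'
pos=9: emit STAR '*'
pos=11: emit ID 'a' (now at pos=12)
pos=12: emit RPAREN ')'
pos=14: emit STAR '*'
pos=15: emit ID 'y' (now at pos=16)
pos=16: enter STRING mode
pos=16: emit STR "a" (now at pos=19)
pos=19: emit LPAREN '('
DONE. 8 tokens: [PLUS, STAR, ID, RPAREN, STAR, ID, STR, LPAREN]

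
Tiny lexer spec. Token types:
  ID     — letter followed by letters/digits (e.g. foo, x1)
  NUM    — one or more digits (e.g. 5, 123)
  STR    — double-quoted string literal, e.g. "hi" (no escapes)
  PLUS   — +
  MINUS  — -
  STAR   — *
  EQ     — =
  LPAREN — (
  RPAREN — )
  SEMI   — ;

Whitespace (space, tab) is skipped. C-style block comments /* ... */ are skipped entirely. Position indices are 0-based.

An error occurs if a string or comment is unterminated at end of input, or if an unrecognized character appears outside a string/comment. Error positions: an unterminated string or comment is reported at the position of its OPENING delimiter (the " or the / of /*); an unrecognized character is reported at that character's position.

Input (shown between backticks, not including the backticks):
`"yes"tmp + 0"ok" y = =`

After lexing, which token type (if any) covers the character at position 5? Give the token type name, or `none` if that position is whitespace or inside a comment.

Answer: ID

Derivation:
pos=0: enter STRING mode
pos=0: emit STR "yes" (now at pos=5)
pos=5: emit ID 'tmp' (now at pos=8)
pos=9: emit PLUS '+'
pos=11: emit NUM '0' (now at pos=12)
pos=12: enter STRING mode
pos=12: emit STR "ok" (now at pos=16)
pos=17: emit ID 'y' (now at pos=18)
pos=19: emit EQ '='
pos=21: emit EQ '='
DONE. 8 tokens: [STR, ID, PLUS, NUM, STR, ID, EQ, EQ]
Position 5: char is 't' -> ID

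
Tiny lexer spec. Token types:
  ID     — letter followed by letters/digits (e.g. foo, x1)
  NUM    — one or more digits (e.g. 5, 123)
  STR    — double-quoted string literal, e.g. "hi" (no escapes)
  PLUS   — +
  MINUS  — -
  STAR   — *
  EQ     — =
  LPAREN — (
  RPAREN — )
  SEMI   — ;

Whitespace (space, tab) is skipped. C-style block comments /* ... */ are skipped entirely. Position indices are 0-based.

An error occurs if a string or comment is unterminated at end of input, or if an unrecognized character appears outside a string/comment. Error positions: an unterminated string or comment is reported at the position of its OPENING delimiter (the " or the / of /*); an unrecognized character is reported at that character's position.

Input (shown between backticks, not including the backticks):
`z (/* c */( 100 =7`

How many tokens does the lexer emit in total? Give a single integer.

Answer: 6

Derivation:
pos=0: emit ID 'z' (now at pos=1)
pos=2: emit LPAREN '('
pos=3: enter COMMENT mode (saw '/*')
exit COMMENT mode (now at pos=10)
pos=10: emit LPAREN '('
pos=12: emit NUM '100' (now at pos=15)
pos=16: emit EQ '='
pos=17: emit NUM '7' (now at pos=18)
DONE. 6 tokens: [ID, LPAREN, LPAREN, NUM, EQ, NUM]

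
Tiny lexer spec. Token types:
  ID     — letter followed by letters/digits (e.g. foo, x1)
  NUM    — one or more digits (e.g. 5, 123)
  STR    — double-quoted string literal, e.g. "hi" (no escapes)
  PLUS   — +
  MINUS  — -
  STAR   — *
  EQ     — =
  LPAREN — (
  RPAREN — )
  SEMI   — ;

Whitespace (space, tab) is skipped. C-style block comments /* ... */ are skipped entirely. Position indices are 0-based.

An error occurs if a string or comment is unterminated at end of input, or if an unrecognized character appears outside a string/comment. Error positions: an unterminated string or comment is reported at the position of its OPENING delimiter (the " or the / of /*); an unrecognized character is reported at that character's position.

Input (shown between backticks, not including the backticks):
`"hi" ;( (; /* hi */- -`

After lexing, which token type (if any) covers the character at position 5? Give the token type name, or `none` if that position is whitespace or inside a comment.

pos=0: enter STRING mode
pos=0: emit STR "hi" (now at pos=4)
pos=5: emit SEMI ';'
pos=6: emit LPAREN '('
pos=8: emit LPAREN '('
pos=9: emit SEMI ';'
pos=11: enter COMMENT mode (saw '/*')
exit COMMENT mode (now at pos=19)
pos=19: emit MINUS '-'
pos=21: emit MINUS '-'
DONE. 7 tokens: [STR, SEMI, LPAREN, LPAREN, SEMI, MINUS, MINUS]
Position 5: char is ';' -> SEMI

Answer: SEMI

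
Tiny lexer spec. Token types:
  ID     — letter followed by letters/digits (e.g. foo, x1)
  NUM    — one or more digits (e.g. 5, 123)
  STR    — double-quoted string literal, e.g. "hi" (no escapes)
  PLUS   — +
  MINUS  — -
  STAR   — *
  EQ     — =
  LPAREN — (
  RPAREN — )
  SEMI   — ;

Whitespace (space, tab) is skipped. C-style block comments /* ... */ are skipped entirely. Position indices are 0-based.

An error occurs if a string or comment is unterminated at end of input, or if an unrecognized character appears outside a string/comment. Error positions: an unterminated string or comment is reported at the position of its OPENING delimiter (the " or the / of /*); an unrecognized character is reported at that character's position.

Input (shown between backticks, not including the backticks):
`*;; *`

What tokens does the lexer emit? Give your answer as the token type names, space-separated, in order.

Answer: STAR SEMI SEMI STAR

Derivation:
pos=0: emit STAR '*'
pos=1: emit SEMI ';'
pos=2: emit SEMI ';'
pos=4: emit STAR '*'
DONE. 4 tokens: [STAR, SEMI, SEMI, STAR]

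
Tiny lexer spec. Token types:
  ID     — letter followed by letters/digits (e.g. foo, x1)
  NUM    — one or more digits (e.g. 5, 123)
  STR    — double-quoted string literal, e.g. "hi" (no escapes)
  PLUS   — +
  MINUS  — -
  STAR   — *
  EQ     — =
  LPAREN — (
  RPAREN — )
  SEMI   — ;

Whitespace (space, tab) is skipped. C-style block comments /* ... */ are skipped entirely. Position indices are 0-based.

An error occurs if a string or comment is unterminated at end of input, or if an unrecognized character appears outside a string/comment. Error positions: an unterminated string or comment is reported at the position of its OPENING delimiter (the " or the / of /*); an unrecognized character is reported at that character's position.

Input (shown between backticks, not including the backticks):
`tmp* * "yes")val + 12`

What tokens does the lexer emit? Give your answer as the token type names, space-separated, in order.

Answer: ID STAR STAR STR RPAREN ID PLUS NUM

Derivation:
pos=0: emit ID 'tmp' (now at pos=3)
pos=3: emit STAR '*'
pos=5: emit STAR '*'
pos=7: enter STRING mode
pos=7: emit STR "yes" (now at pos=12)
pos=12: emit RPAREN ')'
pos=13: emit ID 'val' (now at pos=16)
pos=17: emit PLUS '+'
pos=19: emit NUM '12' (now at pos=21)
DONE. 8 tokens: [ID, STAR, STAR, STR, RPAREN, ID, PLUS, NUM]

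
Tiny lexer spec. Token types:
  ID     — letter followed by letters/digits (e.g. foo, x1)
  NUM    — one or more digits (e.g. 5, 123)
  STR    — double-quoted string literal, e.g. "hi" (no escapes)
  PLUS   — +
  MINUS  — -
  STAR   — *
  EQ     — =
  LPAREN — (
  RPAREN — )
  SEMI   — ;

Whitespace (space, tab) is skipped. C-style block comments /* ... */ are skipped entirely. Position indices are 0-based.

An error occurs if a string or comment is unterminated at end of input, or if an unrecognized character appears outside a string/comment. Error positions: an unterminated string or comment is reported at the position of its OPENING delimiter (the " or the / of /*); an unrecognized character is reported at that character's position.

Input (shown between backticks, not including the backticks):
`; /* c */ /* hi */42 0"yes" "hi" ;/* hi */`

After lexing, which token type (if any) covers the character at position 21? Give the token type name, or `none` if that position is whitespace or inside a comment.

Answer: NUM

Derivation:
pos=0: emit SEMI ';'
pos=2: enter COMMENT mode (saw '/*')
exit COMMENT mode (now at pos=9)
pos=10: enter COMMENT mode (saw '/*')
exit COMMENT mode (now at pos=18)
pos=18: emit NUM '42' (now at pos=20)
pos=21: emit NUM '0' (now at pos=22)
pos=22: enter STRING mode
pos=22: emit STR "yes" (now at pos=27)
pos=28: enter STRING mode
pos=28: emit STR "hi" (now at pos=32)
pos=33: emit SEMI ';'
pos=34: enter COMMENT mode (saw '/*')
exit COMMENT mode (now at pos=42)
DONE. 6 tokens: [SEMI, NUM, NUM, STR, STR, SEMI]
Position 21: char is '0' -> NUM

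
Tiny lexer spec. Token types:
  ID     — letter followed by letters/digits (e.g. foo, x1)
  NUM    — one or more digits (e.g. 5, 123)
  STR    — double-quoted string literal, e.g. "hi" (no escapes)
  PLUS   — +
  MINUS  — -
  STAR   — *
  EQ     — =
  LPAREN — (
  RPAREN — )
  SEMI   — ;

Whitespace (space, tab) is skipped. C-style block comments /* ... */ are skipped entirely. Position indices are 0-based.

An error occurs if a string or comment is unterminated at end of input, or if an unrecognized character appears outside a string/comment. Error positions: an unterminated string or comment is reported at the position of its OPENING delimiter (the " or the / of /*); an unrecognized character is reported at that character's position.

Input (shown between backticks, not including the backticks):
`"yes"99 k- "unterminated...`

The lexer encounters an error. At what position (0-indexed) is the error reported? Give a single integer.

pos=0: enter STRING mode
pos=0: emit STR "yes" (now at pos=5)
pos=5: emit NUM '99' (now at pos=7)
pos=8: emit ID 'k' (now at pos=9)
pos=9: emit MINUS '-'
pos=11: enter STRING mode
pos=11: ERROR — unterminated string

Answer: 11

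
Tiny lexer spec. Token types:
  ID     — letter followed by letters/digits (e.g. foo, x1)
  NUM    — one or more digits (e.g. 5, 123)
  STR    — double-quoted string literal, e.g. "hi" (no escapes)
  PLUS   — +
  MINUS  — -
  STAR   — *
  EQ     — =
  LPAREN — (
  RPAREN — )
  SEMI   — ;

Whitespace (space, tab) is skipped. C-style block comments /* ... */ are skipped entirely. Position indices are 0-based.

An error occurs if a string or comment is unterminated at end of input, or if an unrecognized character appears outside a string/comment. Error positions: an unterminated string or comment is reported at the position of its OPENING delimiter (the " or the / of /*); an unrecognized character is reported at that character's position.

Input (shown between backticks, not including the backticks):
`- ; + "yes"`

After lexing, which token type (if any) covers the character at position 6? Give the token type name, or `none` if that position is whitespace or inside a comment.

pos=0: emit MINUS '-'
pos=2: emit SEMI ';'
pos=4: emit PLUS '+'
pos=6: enter STRING mode
pos=6: emit STR "yes" (now at pos=11)
DONE. 4 tokens: [MINUS, SEMI, PLUS, STR]
Position 6: char is '"' -> STR

Answer: STR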